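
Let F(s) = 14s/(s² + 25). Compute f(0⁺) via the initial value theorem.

f(0⁺) = lim_{s→∞} s·14s/(s² + 25) = lim_{s→∞} 14s²/(s² + 25) = 14

Final answer: 14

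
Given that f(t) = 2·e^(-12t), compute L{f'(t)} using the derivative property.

f(0) = 2, F(s) = 2/(s+12). L{f'(t)} = s·F(s) - f(0) = 2s/(s+12) - 2 = (2s - 2(s+12))/(s+12) = -24/(s+12)

Final answer: -24/(s+12)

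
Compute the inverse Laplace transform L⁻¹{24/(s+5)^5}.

L⁻¹{n!/(s-a)^(n+1)} = t^n·e^(at), so L⁻¹{24/(s+5)^5} = t^4·e^(-5t)

Final answer: t^4·e^(-5t)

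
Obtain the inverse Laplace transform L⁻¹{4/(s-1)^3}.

L⁻¹{n!/(s-a)^(n+1)} = t^n·e^(at) with n=2, a=1. So L⁻¹{2/(s-1)^3} = t^2·e^t, and L⁻¹{4/(s-1)^3} = (4/2)·t^2·e^t = 2·t^2·e^t

Final answer: 2·t^2·e^t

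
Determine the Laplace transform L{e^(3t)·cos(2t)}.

L{e^(at)·cos(ωt)} = (s-a)/((s-a)² + ω²), so L{e^(3t)·cos(2t)} = (s-3)/((s-3)² + 4)

Final answer: (s-3)/((s-3)² + 4)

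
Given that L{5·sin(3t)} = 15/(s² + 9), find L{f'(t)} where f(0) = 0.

L{f'(t)} = s·F(s) - f(0) = s·15/(s² + 9) - 0 = 15s/(s² + 9)

Final answer: 15s/(s² + 9)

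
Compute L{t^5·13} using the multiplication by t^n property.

L{13} = 13/s. d^1/ds^1[1/s] = -1/s². d^2/ds^2[1/s] = 2/s^3. d^3/ds^3[1/s] = -6/s^4. d^4/ds^4[1/s] = 24/s^5. d^5/ds^5[1/s] = -120/s^6. So L{t^5} = (-1)^{5}·-120/s^6 = 120/s^6. Then L{t^5·13} = 13·120/s^6 = 1560/s^6

Final answer: 1560/s^6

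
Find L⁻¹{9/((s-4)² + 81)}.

Form: b/((s-a)² + b²) → e^(at)sin(bt). With a=4, b=9

Final answer: e^(4t)·sin(9t)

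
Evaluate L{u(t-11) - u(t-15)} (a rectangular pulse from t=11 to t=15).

L{u(t-a)} = e^(-as)/s. L{u(t-11) - u(t-15)} = (e^(-11s) - e^(-15s))/s

Final answer: (e^(-11s) - e^(-15s))/s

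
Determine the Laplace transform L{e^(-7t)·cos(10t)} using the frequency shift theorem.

Frequency shift: L{e^(at)f(t)} = F(s-a). L{e^(-7t)·cos(10t)} = (s+7)/((s+7)² + 100)

Final answer: (s+7)/((s+7)² + 100)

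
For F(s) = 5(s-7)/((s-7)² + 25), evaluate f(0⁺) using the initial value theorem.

f(0⁺) = lim_{s→∞} sF(s) = lim_{s→∞} 5s(s-7)/((s-7)² + 25) = 5

Final answer: 5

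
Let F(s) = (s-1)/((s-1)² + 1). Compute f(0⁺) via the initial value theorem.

f(0⁺) = lim_{s→∞} sF(s) = lim_{s→∞} s(s-1)/((s-1)² + 1) = 1

Final answer: 1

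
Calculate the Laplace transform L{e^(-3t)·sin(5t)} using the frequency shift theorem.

Frequency shift: L{e^(at)f(t)} = F(s-a). L{e^(-3t)·sin(5t)} = 5/((s+3)² + 25)

Final answer: 5/((s+3)² + 25)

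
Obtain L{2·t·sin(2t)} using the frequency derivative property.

L{sin(2t)} = 2/(s² + 4). By L{t·f(t)} = -F'(s): -d/ds[2/(s² + 4)] = -(2)·(-2s)/(s² + 4)² = 4s/(s² + 4)². Then L{2·t·sin(2t)} = 2·4s/(s² + 4)² = 8s/(s² + 4)²

Final answer: 8s/(s² + 4)²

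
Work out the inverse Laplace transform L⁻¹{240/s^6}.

L⁻¹{n!/s^(n+1)} = t^n with n=5. So L⁻¹{120/s^6} = t^5, and L⁻¹{240/s^6} = (240/120)·t^5 = 2·t^5

Final answer: 2·t^5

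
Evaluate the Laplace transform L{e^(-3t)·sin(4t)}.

L{e^(at)·sin(ωt)} = ω/((s-a)² + ω²), so L{e^(-3t)·sin(4t)} = 4/((s+3)² + 16)

Final answer: 4/((s+3)² + 16)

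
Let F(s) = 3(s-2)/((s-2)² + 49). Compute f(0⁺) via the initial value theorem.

f(0⁺) = lim_{s→∞} sF(s) = lim_{s→∞} 3s(s-2)/((s-2)² + 49) = 3

Final answer: 3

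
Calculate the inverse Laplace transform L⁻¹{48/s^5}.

L⁻¹{n!/s^(n+1)} = t^n with n=4. So L⁻¹{24/s^5} = t^4, and L⁻¹{48/s^5} = (48/24)·t^4 = 2·t^4

Final answer: 2·t^4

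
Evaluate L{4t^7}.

L{t^n} = n!/s^(n+1). So L{4t^7} = 4·7!/s^8 = 20160/s^8

Final answer: 20160/s^8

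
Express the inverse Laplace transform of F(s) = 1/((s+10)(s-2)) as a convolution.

1/((s+10)(s-2)) = (1/(s+10))·(1/(s-2)) = L{e^(-10t)}·L{e^(2t)}. So f(t) = e^(-10t)*e^(2t) = ∫₀ᵗ e^(-10τ)·e^(2(t-τ)) dτ

Final answer: ∫₀ᵗ e^(-10τ)·e^(2(t-τ)) dτ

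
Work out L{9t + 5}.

L{9t + 5} = 9·L{t} + 5·L{1} = 9/s² + 5/s

Final answer: 9/s² + 5/s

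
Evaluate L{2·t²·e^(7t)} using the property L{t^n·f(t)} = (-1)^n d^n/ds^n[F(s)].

L{e^(7t)} = 1/(s-7). d/ds[1/(s-7)] = -1/(s-7)². d²/ds²[1/(s-7)] = 2/(s-7)³. So L{t²·e^(7t)} = (-1)² · 2/(s-7)³ = 2/(s-7)³. Then L{2·t²·e^(7t)} = 2·2/(s-7)³ = 4/(s-7)³

Final answer: 4/(s-7)³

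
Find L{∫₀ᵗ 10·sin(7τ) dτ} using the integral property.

L{∫₀ᵗ f(τ)dτ} = F(s)/s with F(s) = 70/(s² + 49), so the result is (70/(s² + 49))/s = 70/(s(s² + 49))

Final answer: 70/(s(s² + 49))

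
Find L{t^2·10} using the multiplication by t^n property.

L{10} = 10/s. d^1/ds^1[1/s] = -1/s². d^2/ds^2[1/s] = 2/s^3. So L{t^2} = (-1)^{2}·2/s^3 = 2/s^3. Then L{t^2·10} = 10·2/s^3 = 20/s^3

Final answer: 20/s^3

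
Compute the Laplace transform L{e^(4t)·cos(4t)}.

L{e^(at)·cos(ωt)} = (s-a)/((s-a)² + ω²), so L{e^(4t)·cos(4t)} = (s-4)/((s-4)² + 16)

Final answer: (s-4)/((s-4)² + 16)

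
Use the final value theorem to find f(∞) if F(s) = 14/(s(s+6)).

f(∞) = lim_{s→0} s·14/(s(s+6)) = lim_{s→0} 14/(s+6) = 14/6 = 7/3

Final answer: 7/3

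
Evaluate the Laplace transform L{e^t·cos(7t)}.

L{e^(at)·cos(ωt)} = (s-a)/((s-a)² + ω²), so L{e^t·cos(7t)} = (s-1)/((s-1)² + 49)

Final answer: (s-1)/((s-1)² + 49)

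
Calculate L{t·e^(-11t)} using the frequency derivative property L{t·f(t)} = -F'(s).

L{e^(-11t)} = 1/(s+11). By frequency derivative: L{t·e^(-11t)} = -d/ds[1/(s+11)] = -(-1)/(s+11)² = 1/(s+11)²

Final answer: 1/(s+11)²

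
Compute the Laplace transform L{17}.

L{17} = 17 · L{1} = 17/s

Final answer: 17/s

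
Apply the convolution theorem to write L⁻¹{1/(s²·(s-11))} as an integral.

1/(s²·(s-11)) = (1/s^2)·(1/(s-11)) = L{t}·L{e^(11t)}. So f(t) = t*e^(11t) = ∫₀ᵗ τ·e^(11(t-τ)) dτ

Final answer: ∫₀ᵗ τ·e^(11(t-τ)) dτ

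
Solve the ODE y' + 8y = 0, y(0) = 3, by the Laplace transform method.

L{y'} + 8L{y} = 0. sY - 3 + 8Y = 0. Y(s+8) = 3. Y = 3/(s+8)

Final answer: y(t) = 3e^(-8t)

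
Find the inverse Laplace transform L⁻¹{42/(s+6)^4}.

L⁻¹{n!/(s-a)^(n+1)} = t^n·e^(at) with n=3, a=-6. So L⁻¹{6/(s+6)^4} = t^3·e^(-6t), and L⁻¹{42/(s+6)^4} = (42/6)·t^3·e^(-6t) = 7·t^3·e^(-6t)

Final answer: 7·t^3·e^(-6t)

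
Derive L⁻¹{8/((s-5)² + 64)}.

Form: b/((s-a)² + b²) → e^(at)sin(bt). With a=5, b=8

Final answer: e^(5t)·sin(8t)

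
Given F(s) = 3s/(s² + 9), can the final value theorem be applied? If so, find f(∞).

The final value theorem requires all poles of sF(s) in the left half-plane. sF(s) = 3s²/(s² + 9) has poles at s = ±3i (imaginary axis). Theorem does NOT apply (oscillatory system).

Final answer: Not applicable (oscillatory)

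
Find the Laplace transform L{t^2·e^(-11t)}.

L{t^n·e^(at)} = n!/(s-a)^(n+1), so L{t^2·e^(-11t)} = 2/(s+11)^3

Final answer: 2/(s+11)^3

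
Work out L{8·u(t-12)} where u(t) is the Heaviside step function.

L{u(t-a)} = e^(-as)/s. Here a=12, so L{u(t-12)} = e^(-12s)/s, and L{8·u(t-12)} = 8·e^(-12s)/s

Final answer: 8·e^(-12s)/s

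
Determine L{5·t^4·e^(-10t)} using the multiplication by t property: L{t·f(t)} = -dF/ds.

Using L{t^n·e^(at)} = n!/(s-a)^(n+1), L{t^4·e^(-10t)} = 24/(s+10)^5, so L{5·t^4·e^(-10t)} = 5·24/(s+10)^5 = 120/(s+10)^5

Final answer: 120/(s+10)^5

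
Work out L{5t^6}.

L{t^n} = n!/s^(n+1). So L{5t^6} = 5·6!/s^7 = 3600/s^7

Final answer: 3600/s^7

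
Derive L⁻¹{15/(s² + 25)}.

This is the form c·a/(s² + a²) with a = 5, c = 3. L⁻¹ = 3·sin(5t)

Final answer: 3·sin(5t)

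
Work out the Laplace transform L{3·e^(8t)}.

L{e^(at)} = 1/(s-a), so L{e^(8t)} = 1/(s-8). Then L{3·e^(8t)} = 3/(s-8)

Final answer: 3/(s-8)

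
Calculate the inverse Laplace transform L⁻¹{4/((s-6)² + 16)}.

Using frequency shift, L⁻¹{4/((s-6)² + 16)} = e^(6t)·sin(4t)

Final answer: e^(6t)·sin(4t)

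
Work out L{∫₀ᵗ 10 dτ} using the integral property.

L{∫₀ᵗ f(τ)dτ} = F(s)/s with f(t) = 10. F(s) = 10/s, so L{∫₀ᵗ 10 dτ} = (10/s)/s = 10/s². (Check: ∫₀ᵗ 10 dτ = 10t.)

Final answer: 10/s²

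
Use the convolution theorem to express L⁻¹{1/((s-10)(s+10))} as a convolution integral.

1/((s-10)(s+10)) = (1/(s-10))·(1/(s+10)) = L{e^(10t)}·L{e^(-10t)}. So f(t) = e^(10t)*e^(-10t) = ∫₀ᵗ e^(10τ)·e^(-10(t-τ)) dτ

Final answer: ∫₀ᵗ e^(10τ)·e^(-10(t-τ)) dτ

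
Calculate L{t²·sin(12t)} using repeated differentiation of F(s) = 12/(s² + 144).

F(s) = 12/(s² + 144). F'(s) = -24s/(s² + 144)². F''(s) = -24(144 - 3s²)/(s² + 144)³ = (72s² - 3456)/(s² + 144)³. So L{t²·sin(12t)} = (-1)² F''(s) = (72s² - 3456)/(s² + 144)³

Final answer: (72s² - 3456)/(s² + 144)³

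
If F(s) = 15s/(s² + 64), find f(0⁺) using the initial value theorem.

f(0⁺) = lim_{s→∞} s·15s/(s² + 64) = lim_{s→∞} 15s²/(s² + 64) = 15

Final answer: 15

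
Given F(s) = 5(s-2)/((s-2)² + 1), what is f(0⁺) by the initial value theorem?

f(0⁺) = lim_{s→∞} sF(s) = lim_{s→∞} 5s(s-2)/((s-2)² + 1) = 5

Final answer: 5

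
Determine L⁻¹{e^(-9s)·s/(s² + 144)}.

L⁻¹{s/(s² + 144)} = cos(12t). By the time shift theorem, L⁻¹{e^(-as)F(s)} = u(t-a)f(t-a) with a=9, so L⁻¹{e^(-9s)·s/(s² + 144)} = u(t-9)·cos(12(t-9))

Final answer: u(t-9)·cos(12(t-9))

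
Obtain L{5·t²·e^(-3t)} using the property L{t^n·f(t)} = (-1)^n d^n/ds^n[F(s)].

L{e^(-3t)} = 1/(s+3). d/ds[1/(s+3)] = -1/(s+3)². d²/ds²[1/(s+3)] = 2/(s+3)³. So L{t²·e^(-3t)} = (-1)² · 2/(s+3)³ = 2/(s+3)³. Then L{5·t²·e^(-3t)} = 5·2/(s+3)³ = 10/(s+3)³

Final answer: 10/(s+3)³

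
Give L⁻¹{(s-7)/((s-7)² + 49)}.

Using frequency shift: L⁻¹{(s-a)/((s-a)² + b²)} = e^(at)cos(bt). Here a=7, b=7

Final answer: e^(7t)·cos(7t)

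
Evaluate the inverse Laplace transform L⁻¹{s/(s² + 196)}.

L⁻¹{s/(s² + 196)} = cos(14t)

Final answer: cos(14t)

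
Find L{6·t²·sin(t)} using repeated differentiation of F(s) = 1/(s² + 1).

F(s) = 1/(s² + 1). F'(s) = -2s/(s² + 1)². F''(s) = -2(1 - 3s²)/(s² + 1)³ = (6s² - 2)/(s² + 1)³. So L{t²·sin(t)} = (-1)² F''(s) = (6s² - 2)/(s² + 1)³. Then L{6·t²·sin(t)} = 6·(6s² - 2)/(s² + 1)³ = (36s² - 12)/(s² + 1)³

Final answer: (36s² - 12)/(s² + 1)³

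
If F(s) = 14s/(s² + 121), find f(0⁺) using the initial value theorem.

f(0⁺) = lim_{s→∞} s·14s/(s² + 121) = lim_{s→∞} 14s²/(s² + 121) = 14

Final answer: 14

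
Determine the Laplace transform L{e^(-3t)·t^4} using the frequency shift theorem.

L{e^(at)·t^n} = n!/(s-a)^(n+1), so L{e^(-3t)·t^4} = 24/(s+3)^5

Final answer: 24/(s+3)^5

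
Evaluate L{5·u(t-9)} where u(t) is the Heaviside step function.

L{u(t-a)} = e^(-as)/s. Here a=9, so L{u(t-9)} = e^(-9s)/s, and L{5·u(t-9)} = 5·e^(-9s)/s

Final answer: 5·e^(-9s)/s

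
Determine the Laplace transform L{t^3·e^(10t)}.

L{t^n·e^(at)} = n!/(s-a)^(n+1), so L{t^3·e^(10t)} = 6/(s-10)^4

Final answer: 6/(s-10)^4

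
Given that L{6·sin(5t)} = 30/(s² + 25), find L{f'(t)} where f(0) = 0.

L{f'(t)} = s·F(s) - f(0) = s·30/(s² + 25) - 0 = 30s/(s² + 25)

Final answer: 30s/(s² + 25)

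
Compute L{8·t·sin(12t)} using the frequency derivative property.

L{sin(12t)} = 12/(s² + 144). By L{t·f(t)} = -F'(s): -d/ds[12/(s² + 144)] = -(12)·(-2s)/(s² + 144)² = 24s/(s² + 144)². Then L{8·t·sin(12t)} = 8·24s/(s² + 144)² = 192s/(s² + 144)²

Final answer: 192s/(s² + 144)²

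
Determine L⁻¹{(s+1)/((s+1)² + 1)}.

Using frequency shift: L⁻¹{(s-a)/((s-a)² + b²)} = e^(at)cos(bt). Here a=-1, b=1

Final answer: e^(-t)·cos(t)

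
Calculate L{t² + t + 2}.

L{t² + t + 2} = 2/s³ + 1/s² + 2/s = 2/s³ + 1/s² + 2/s

Final answer: 2/s³ + 1/s² + 2/s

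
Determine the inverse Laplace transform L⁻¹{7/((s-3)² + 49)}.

Using frequency shift, L⁻¹{7/((s-3)² + 49)} = e^(3t)·sin(7t)

Final answer: e^(3t)·sin(7t)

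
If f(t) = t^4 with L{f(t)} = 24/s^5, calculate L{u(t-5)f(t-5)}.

Time shift theorem: L{u(t-a)f(t-a)} = e^(-as)F(s). Here a=5, F(s) = 24/s^5, so L{u(t-5)f(t-5)} = e^(-5s)·24/s^5

Final answer: e^(-5s)·24/s^5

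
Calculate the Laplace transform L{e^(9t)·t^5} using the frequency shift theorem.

L{e^(at)·t^n} = n!/(s-a)^(n+1), so L{e^(9t)·t^5} = 120/(s-9)^6

Final answer: 120/(s-9)^6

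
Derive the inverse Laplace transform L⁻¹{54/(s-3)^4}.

L⁻¹{n!/(s-a)^(n+1)} = t^n·e^(at) with n=3, a=3. So L⁻¹{6/(s-3)^4} = t^3·e^(3t), and L⁻¹{54/(s-3)^4} = (54/6)·t^3·e^(3t) = 9·t^3·e^(3t)

Final answer: 9·t^3·e^(3t)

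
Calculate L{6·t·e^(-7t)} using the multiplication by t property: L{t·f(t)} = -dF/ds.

Using L{t^n·e^(at)} = n!/(s-a)^(n+1), L{t·e^(-7t)} = 1/(s+7)^2, so L{6·t·e^(-7t)} = 6·1/(s+7)^2 = 6/(s+7)^2

Final answer: 6/(s+7)^2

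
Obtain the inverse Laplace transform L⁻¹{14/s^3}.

L⁻¹{n!/s^(n+1)} = t^n with n=2. So L⁻¹{2/s^3} = t^2, and L⁻¹{14/s^3} = (14/2)·t^2 = 7·t^2

Final answer: 7·t^2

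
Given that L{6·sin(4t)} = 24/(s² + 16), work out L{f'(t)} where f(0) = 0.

L{f'(t)} = s·F(s) - f(0) = s·24/(s² + 16) - 0 = 24s/(s² + 16)

Final answer: 24s/(s² + 16)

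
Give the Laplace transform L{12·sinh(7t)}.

L{sinh(ωt)} = ω/(s² - ω²), so L{sinh(7t)} = 7/(s² - 49). Then L{12·sinh(7t)} = 12·7/(s² - 49) = 84/(s² - 49)

Final answer: 84/(s² - 49)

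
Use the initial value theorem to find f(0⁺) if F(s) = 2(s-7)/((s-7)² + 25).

f(0⁺) = lim_{s→∞} sF(s) = lim_{s→∞} 2s(s-7)/((s-7)² + 25) = 2

Final answer: 2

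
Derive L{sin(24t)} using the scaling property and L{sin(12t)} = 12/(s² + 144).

Using L{f(at)} = (1/a)F(s/a) with a=2: L{sin(24t)} = (1/2) · 12/((s/2)² + 144) = (1/2) · 12·4/(s² + 576) = 24/(s² + 576)

Final answer: 24/(s² + 576)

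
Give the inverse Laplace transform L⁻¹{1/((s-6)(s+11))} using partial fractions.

Decompose: A/(s-6) + B/(s+11). A = 1/17, B = -1/17. f(t) = (e^(6t) - e^(-11t))/17

Final answer: (e^(6t) - e^(-11t))/17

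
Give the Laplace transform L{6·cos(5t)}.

L{cos(ωt)} = s/(s² + ω²), so L{cos(5t)} = s/(s² + 25). Then L{6·cos(5t)} = 6·s/(s² + 25) = 6s/(s² + 25)

Final answer: 6s/(s² + 25)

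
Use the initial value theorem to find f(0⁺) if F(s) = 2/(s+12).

f(0⁺) = lim_{s→∞} s·2/(s+12) = lim_{s→∞} 2s/(s+12) = 2

Final answer: 2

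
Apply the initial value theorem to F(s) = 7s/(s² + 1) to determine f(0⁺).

f(0⁺) = lim_{s→∞} s·7s/(s² + 1) = lim_{s→∞} 7s²/(s² + 1) = 7

Final answer: 7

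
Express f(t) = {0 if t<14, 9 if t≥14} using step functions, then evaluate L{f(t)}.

f(t) = 9·u(t-14). L{u(t-14)} = e^(-14s)/s, so L{f(t)} = 9·e^(-14s)/s

Final answer: 9·e^(-14s)/s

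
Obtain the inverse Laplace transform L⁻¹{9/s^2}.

L⁻¹{n!/s^(n+1)} = t^n with n=1. So L⁻¹{1/s^2} = t, and L⁻¹{9/s^2} = (9/1)·t = 9·t

Final answer: 9·t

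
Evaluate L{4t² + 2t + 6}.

L{4t² + 2t + 6} = 4·2/s³ + 2/s² + 6/s = 8/s³ + 2/s² + 6/s

Final answer: 8/s³ + 2/s² + 6/s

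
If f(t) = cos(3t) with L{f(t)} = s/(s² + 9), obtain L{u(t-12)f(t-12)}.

Time shift theorem: L{u(t-a)f(t-a)} = e^(-as)F(s). Here a=12, F(s) = s/(s² + 9), so L{u(t-12)f(t-12)} = e^(-12s)·s/(s² + 9)

Final answer: e^(-12s)·s/(s² + 9)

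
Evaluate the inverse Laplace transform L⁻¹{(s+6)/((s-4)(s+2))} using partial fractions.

Using partial fractions, f(t) = (10e^(4t) - 4e^(-2t))/6

Final answer: (10e^(4t) - 4e^(-2t))/6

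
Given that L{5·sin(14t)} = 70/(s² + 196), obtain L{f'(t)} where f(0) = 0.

L{f'(t)} = s·F(s) - f(0) = s·70/(s² + 196) - 0 = 70s/(s² + 196)

Final answer: 70s/(s² + 196)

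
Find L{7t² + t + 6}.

L{7t² + t + 6} = 7·2/s³ + 1/s² + 6/s = 14/s³ + 1/s² + 6/s

Final answer: 14/s³ + 1/s² + 6/s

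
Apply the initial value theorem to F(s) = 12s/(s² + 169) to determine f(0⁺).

f(0⁺) = lim_{s→∞} s·12s/(s² + 169) = lim_{s→∞} 12s²/(s² + 169) = 12

Final answer: 12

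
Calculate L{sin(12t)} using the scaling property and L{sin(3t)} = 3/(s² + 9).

Using L{f(at)} = (1/a)F(s/a) with a=4: L{sin(12t)} = (1/4) · 3/((s/4)² + 9) = (1/4) · 3·16/(s² + 144) = 12/(s² + 144)

Final answer: 12/(s² + 144)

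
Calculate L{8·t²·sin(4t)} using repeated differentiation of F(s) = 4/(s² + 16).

F(s) = 4/(s² + 16). F'(s) = -8s/(s² + 16)². F''(s) = -8(16 - 3s²)/(s² + 16)³ = (24s² - 128)/(s² + 16)³. So L{t²·sin(4t)} = (-1)² F''(s) = (24s² - 128)/(s² + 16)³. Then L{8·t²·sin(4t)} = 8·(24s² - 128)/(s² + 16)³ = (192s² - 1024)/(s² + 16)³

Final answer: (192s² - 1024)/(s² + 16)³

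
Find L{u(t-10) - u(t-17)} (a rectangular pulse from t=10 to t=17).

L{u(t-a)} = e^(-as)/s. L{u(t-10) - u(t-17)} = (e^(-10s) - e^(-17s))/s

Final answer: (e^(-10s) - e^(-17s))/s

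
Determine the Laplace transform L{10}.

L{10} = 10 · L{1} = 10/s

Final answer: 10/s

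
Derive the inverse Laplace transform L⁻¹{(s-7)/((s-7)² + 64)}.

Using frequency shift, L⁻¹{(s-7)/((s-7)² + 64)} = e^(7t)·cos(8t)

Final answer: e^(7t)·cos(8t)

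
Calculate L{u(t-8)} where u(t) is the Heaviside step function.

L{u(t-a)} = e^(-as)/s. Here a=8, so L{u(t-8)} = e^(-8s)/s

Final answer: e^(-8s)/s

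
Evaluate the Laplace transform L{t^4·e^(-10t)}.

L{t^n·e^(at)} = n!/(s-a)^(n+1), so L{t^4·e^(-10t)} = 24/(s+10)^5

Final answer: 24/(s+10)^5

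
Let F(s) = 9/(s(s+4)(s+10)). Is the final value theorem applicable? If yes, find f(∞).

Poles of sF(s) = 9/((s+4)(s+10)) are at s = -4 and s = -10, both in the left half-plane. Theorem applies. f(∞) = lim_{s→0} sF(s) = 9/(4·10) = 9/40

Final answer: 9/40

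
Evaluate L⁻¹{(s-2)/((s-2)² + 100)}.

Using frequency shift: L⁻¹{(s-a)/((s-a)² + b²)} = e^(at)cos(bt). Here a=2, b=10

Final answer: e^(2t)·cos(10t)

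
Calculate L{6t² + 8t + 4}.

L{6t² + 8t + 4} = 6·2/s³ + 8/s² + 4/s = 12/s³ + 8/s² + 4/s

Final answer: 12/s³ + 8/s² + 4/s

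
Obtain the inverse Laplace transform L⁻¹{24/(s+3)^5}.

L⁻¹{n!/(s-a)^(n+1)} = t^n·e^(at), so L⁻¹{24/(s+3)^5} = t^4·e^(-3t)

Final answer: t^4·e^(-3t)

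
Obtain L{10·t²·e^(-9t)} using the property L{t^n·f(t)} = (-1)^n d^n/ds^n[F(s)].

L{e^(-9t)} = 1/(s+9). d/ds[1/(s+9)] = -1/(s+9)². d²/ds²[1/(s+9)] = 2/(s+9)³. So L{t²·e^(-9t)} = (-1)² · 2/(s+9)³ = 2/(s+9)³. Then L{10·t²·e^(-9t)} = 10·2/(s+9)³ = 20/(s+9)³

Final answer: 20/(s+9)³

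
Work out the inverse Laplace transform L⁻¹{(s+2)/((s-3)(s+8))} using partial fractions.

Using partial fractions, f(t) = (5e^(3t) + 6e^(-8t))/11

Final answer: (5e^(3t) + 6e^(-8t))/11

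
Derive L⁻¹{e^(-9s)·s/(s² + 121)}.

L⁻¹{s/(s² + 121)} = cos(11t). By the time shift theorem, L⁻¹{e^(-as)F(s)} = u(t-a)f(t-a) with a=9, so L⁻¹{e^(-9s)·s/(s² + 121)} = u(t-9)·cos(11(t-9))

Final answer: u(t-9)·cos(11(t-9))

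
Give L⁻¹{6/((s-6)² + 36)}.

Form: b/((s-a)² + b²) → e^(at)sin(bt). With a=6, b=6

Final answer: e^(6t)·sin(6t)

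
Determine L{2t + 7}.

L{2t + 7} = 2·L{t} + 7·L{1} = 2/s² + 7/s

Final answer: 2/s² + 7/s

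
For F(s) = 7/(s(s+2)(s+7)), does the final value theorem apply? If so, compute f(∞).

Poles of sF(s) = 7/((s+2)(s+7)) are at s = -2 and s = -7, both in the left half-plane. Theorem applies. f(∞) = lim_{s→0} sF(s) = 7/(2·7) = 1/2

Final answer: 1/2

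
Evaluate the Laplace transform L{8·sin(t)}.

L{sin(ωt)} = ω/(s² + ω²), so L{sin(t)} = 1/(s² + 1). Then L{8·sin(t)} = 8·1/(s² + 1) = 8/(s² + 1)

Final answer: 8/(s² + 1)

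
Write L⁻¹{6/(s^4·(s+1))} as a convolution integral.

6/(s^4·(s+1)) = (6/s^4)·(1/(s+1)) = L{t^3}·L{e^(-t)}. So f(t) = t^3*e^(-t) = ∫₀ᵗ τ^3·e^(-(t-τ)) dτ

Final answer: ∫₀ᵗ τ^3·e^(-(t-τ)) dτ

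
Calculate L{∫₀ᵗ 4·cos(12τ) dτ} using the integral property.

L{∫₀ᵗ f(τ)dτ} = F(s)/s with F(s) = 4s/(s² + 144), so the result is (4s/(s² + 144))/s = 4/(s² + 144)

Final answer: 4/(s² + 144)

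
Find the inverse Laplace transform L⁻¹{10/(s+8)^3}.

L⁻¹{n!/(s-a)^(n+1)} = t^n·e^(at) with n=2, a=-8. So L⁻¹{2/(s+8)^3} = t^2·e^(-8t), and L⁻¹{10/(s+8)^3} = (10/2)·t^2·e^(-8t) = 5·t^2·e^(-8t)

Final answer: 5·t^2·e^(-8t)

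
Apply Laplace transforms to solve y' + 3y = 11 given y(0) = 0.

sY + 3Y = 11/s. Y = 11/(s(s+3)). Partial fractions: Y = 11/3/s - 11/3/(s+3)

Final answer: y(t) = 11/3(1 - e^(-3t))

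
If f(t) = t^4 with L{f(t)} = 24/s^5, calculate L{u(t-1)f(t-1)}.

Time shift theorem: L{u(t-a)f(t-a)} = e^(-as)F(s). Here a=1, F(s) = 24/s^5, so L{u(t-1)f(t-1)} = e^(-s)·24/s^5

Final answer: e^(-s)·24/s^5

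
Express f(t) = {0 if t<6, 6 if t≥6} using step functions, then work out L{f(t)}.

f(t) = 6·u(t-6). L{u(t-6)} = e^(-6s)/s, so L{f(t)} = 6·e^(-6s)/s

Final answer: 6·e^(-6s)/s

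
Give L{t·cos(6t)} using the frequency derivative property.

L{cos(6t)} = s/(s² + 36). Derivative: d/ds[s/(s² + 36)] = [(s² + 36) - s·2s]/(s² + 36)² = (36 - s²)/(s² + 36)². So L{t·cos(6t)} = -F'(s) = (s² - 36)/(s² + 36)²

Final answer: (s² - 36)/(s² + 36)²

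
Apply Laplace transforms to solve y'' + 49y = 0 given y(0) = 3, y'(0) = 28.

L{y''} + 49L{y} = 0. s²Y - 3s - 28 + 49Y = 0. Y(s² + 49) = 3s + 28. Y = (3s + 28)/(s² + 49). Inverting: y(t) = 3cos(7t) + 4sin(7t)

Final answer: y(t) = 3cos(7t) + 4sin(7t)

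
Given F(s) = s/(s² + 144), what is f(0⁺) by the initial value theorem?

f(0⁺) = lim_{s→∞} s·s/(s² + 144) = lim_{s→∞} s²/(s² + 144) = 1

Final answer: 1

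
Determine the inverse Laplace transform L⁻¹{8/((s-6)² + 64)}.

Using frequency shift, L⁻¹{8/((s-6)² + 64)} = e^(6t)·sin(8t)

Final answer: e^(6t)·sin(8t)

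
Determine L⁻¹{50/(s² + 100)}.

This is the form c·a/(s² + a²) with a = 10, c = 5. L⁻¹ = 5·sin(10t)

Final answer: 5·sin(10t)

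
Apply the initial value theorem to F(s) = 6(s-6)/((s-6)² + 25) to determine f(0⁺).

f(0⁺) = lim_{s→∞} sF(s) = lim_{s→∞} 6s(s-6)/((s-6)² + 25) = 6

Final answer: 6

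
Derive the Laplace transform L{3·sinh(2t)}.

L{sinh(ωt)} = ω/(s² - ω²), so L{sinh(2t)} = 2/(s² - 4). Then L{3·sinh(2t)} = 3·2/(s² - 4) = 6/(s² - 4)

Final answer: 6/(s² - 4)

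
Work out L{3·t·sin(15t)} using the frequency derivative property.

L{sin(15t)} = 15/(s² + 225). By L{t·f(t)} = -F'(s): -d/ds[15/(s² + 225)] = -(15)·(-2s)/(s² + 225)² = 30s/(s² + 225)². Then L{3·t·sin(15t)} = 3·30s/(s² + 225)² = 90s/(s² + 225)²

Final answer: 90s/(s² + 225)²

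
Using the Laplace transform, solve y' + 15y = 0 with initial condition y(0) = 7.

L{y'} + 15L{y} = 0. sY - 7 + 15Y = 0. Y(s+15) = 7. Y = 7/(s+15)

Final answer: y(t) = 7e^(-15t)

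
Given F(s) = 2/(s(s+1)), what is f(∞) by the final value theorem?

f(∞) = lim_{s→0} s·2/(s(s+1)) = lim_{s→0} 2/(s+1) = 2/1 = 2

Final answer: 2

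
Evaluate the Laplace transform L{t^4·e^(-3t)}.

L{t^n·e^(at)} = n!/(s-a)^(n+1), so L{t^4·e^(-3t)} = 24/(s+3)^5

Final answer: 24/(s+3)^5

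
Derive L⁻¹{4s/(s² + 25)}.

This is the form c·s/(s² + a²) with a = 5, c = 4. L⁻¹ = 4·cos(5t)

Final answer: 4·cos(5t)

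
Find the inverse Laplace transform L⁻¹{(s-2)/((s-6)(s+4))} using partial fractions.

Using partial fractions, f(t) = (4e^(6t) + 6e^(-4t))/10

Final answer: (4e^(6t) + 6e^(-4t))/10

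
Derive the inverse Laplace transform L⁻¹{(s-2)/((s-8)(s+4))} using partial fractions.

Using partial fractions, f(t) = (6e^(8t) + 6e^(-4t))/12

Final answer: (6e^(8t) + 6e^(-4t))/12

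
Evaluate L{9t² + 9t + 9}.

L{9t² + 9t + 9} = 9·2/s³ + 9/s² + 9/s = 18/s³ + 9/s² + 9/s

Final answer: 18/s³ + 9/s² + 9/s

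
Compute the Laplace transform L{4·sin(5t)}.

L{sin(ωt)} = ω/(s² + ω²), so L{sin(5t)} = 5/(s² + 25). Then L{4·sin(5t)} = 4·5/(s² + 25) = 20/(s² + 25)

Final answer: 20/(s² + 25)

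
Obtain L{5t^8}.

L{t^n} = n!/s^(n+1). So L{5t^8} = 5·8!/s^9 = 201600/s^9

Final answer: 201600/s^9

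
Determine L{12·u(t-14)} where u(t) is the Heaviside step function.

L{u(t-a)} = e^(-as)/s. Here a=14, so L{u(t-14)} = e^(-14s)/s, and L{12·u(t-14)} = 12·e^(-14s)/s

Final answer: 12·e^(-14s)/s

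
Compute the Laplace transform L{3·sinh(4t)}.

L{sinh(ωt)} = ω/(s² - ω²), so L{sinh(4t)} = 4/(s² - 16). Then L{3·sinh(4t)} = 3·4/(s² - 16) = 12/(s² - 16)

Final answer: 12/(s² - 16)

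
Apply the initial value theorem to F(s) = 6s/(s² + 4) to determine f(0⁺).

f(0⁺) = lim_{s→∞} s·6s/(s² + 4) = lim_{s→∞} 6s²/(s² + 4) = 6

Final answer: 6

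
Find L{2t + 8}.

L{2t + 8} = 2·L{t} + 8·L{1} = 2/s² + 8/s

Final answer: 2/s² + 8/s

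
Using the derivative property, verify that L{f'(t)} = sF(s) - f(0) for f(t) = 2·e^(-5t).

f'(t) = -10e^(-5t). Direct: L{f'(t)} = -10/(s+5). Property: s·2/(s+5) - 2 = (2s - 2(s+5))/(s+5) = -10/(s+5). ✓

Final answer: -10/(s+5)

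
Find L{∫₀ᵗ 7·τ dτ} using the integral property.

L{∫₀ᵗ f(τ)dτ} = F(s)/s with f(t) = 7t. F(s) = 7/s^2, so L{∫₀ᵗ 7·τ dτ} = (7/s^2)/s = 7/s^3. (Check: ∫₀ᵗ 7·τ dτ = 7t^2/2.)

Final answer: 7/s^3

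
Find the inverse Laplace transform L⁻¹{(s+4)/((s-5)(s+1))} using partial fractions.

Using partial fractions, f(t) = (9e^(5t) - 3e^(-t))/6

Final answer: (9e^(5t) - 3e^(-t))/6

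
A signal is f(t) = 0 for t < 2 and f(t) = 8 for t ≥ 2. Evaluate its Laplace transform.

f(t) = 8·u(t-2). L{u(t-2)} = e^(-2s)/s, so L{f(t)} = 8·e^(-2s)/s

Final answer: 8·e^(-2s)/s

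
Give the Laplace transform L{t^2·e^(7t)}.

L{t^n·e^(at)} = n!/(s-a)^(n+1), so L{t^2·e^(7t)} = 2/(s-7)^3

Final answer: 2/(s-7)^3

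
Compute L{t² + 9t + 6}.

L{t² + 9t + 6} = 2/s³ + 9/s² + 6/s = 2/s³ + 9/s² + 6/s

Final answer: 2/s³ + 9/s² + 6/s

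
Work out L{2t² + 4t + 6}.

L{2t² + 4t + 6} = 2·2/s³ + 4/s² + 6/s = 4/s³ + 4/s² + 6/s

Final answer: 4/s³ + 4/s² + 6/s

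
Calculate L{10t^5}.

L{t^n} = n!/s^(n+1). So L{10t^5} = 10·5!/s^6 = 1200/s^6

Final answer: 1200/s^6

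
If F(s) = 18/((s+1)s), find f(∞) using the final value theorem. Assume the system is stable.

f(∞) = lim_{s→0} sF(s) = lim_{s→0} 18/(s+1) = 18

Final answer: 18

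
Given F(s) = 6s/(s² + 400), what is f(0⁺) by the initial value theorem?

f(0⁺) = lim_{s→∞} s·6s/(s² + 400) = lim_{s→∞} 6s²/(s² + 400) = 6

Final answer: 6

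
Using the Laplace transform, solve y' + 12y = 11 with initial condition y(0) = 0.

sY + 12Y = 11/s. Y = 11/(s(s+12)). Partial fractions: Y = 11/12/s - 11/12/(s+12)

Final answer: y(t) = 11/12(1 - e^(-12t))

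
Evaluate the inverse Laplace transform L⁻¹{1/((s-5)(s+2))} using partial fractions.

Decompose: A/(s-5) + B/(s+2). A = 1/7, B = -1/7. f(t) = (e^(5t) - e^(-2t))/7

Final answer: (e^(5t) - e^(-2t))/7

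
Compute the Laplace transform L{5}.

L{5} = 5 · L{1} = 5/s

Final answer: 5/s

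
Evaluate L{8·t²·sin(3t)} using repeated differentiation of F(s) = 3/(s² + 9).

F(s) = 3/(s² + 9). F'(s) = -6s/(s² + 9)². F''(s) = -6(9 - 3s²)/(s² + 9)³ = (18s² - 54)/(s² + 9)³. So L{t²·sin(3t)} = (-1)² F''(s) = (18s² - 54)/(s² + 9)³. Then L{8·t²·sin(3t)} = 8·(18s² - 54)/(s² + 9)³ = (144s² - 432)/(s² + 9)³

Final answer: (144s² - 432)/(s² + 9)³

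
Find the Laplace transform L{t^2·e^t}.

L{t^n·e^(at)} = n!/(s-a)^(n+1), so L{t^2·e^t} = 2/(s-1)^3

Final answer: 2/(s-1)^3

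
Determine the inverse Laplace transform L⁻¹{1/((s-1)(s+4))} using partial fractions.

Decompose: A/(s-1) + B/(s+4). A = 1/5, B = -1/5. f(t) = (e^t - e^(-4t))/5

Final answer: (e^t - e^(-4t))/5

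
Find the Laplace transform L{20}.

L{20} = 20 · L{1} = 20/s

Final answer: 20/s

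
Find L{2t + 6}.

L{2t + 6} = 2·L{t} + 6·L{1} = 2/s² + 6/s

Final answer: 2/s² + 6/s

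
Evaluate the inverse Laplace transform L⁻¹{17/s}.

L⁻¹{c/s} = c, so L⁻¹{17/s} = 17

Final answer: 17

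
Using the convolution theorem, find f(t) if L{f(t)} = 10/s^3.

10/s^3 = (10/s)·(1/s^2) = L{10}·L{t}. By convolution, f(t) = 10*t = ∫₀ᵗ 10·τ dτ = 10·t²/2

Final answer: 10·t²/2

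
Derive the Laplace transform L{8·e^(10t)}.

L{e^(at)} = 1/(s-a), so L{e^(10t)} = 1/(s-10). Then L{8·e^(10t)} = 8/(s-10)

Final answer: 8/(s-10)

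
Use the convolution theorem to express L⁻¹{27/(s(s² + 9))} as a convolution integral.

27/(s(s² + 9)) = (1/s)·(27/(s² + 9)) = L{1}·L{9·sin(3t)}. So f(t) = 1*(9·sin(3t)) = ∫₀ᵗ 9·sin(3τ) dτ

Final answer: ∫₀ᵗ 9·sin(3τ) dτ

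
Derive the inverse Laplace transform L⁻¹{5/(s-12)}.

L⁻¹{1/(s-a)} = e^(at), so L⁻¹{1/(s-12)} = e^(12t), and L⁻¹{5/(s-12)} = 5·e^(12t)

Final answer: 5·e^(12t)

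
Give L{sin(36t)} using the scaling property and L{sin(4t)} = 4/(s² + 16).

Using L{f(at)} = (1/a)F(s/a) with a=9: L{sin(36t)} = (1/9) · 4/((s/9)² + 16) = (1/9) · 4·81/(s² + 1296) = 36/(s² + 1296)

Final answer: 36/(s² + 1296)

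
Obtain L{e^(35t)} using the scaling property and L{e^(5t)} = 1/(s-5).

Using L{f(at)} = (1/a)F(s/a) with a=7 and f(t) = e^(5t): L{e^(35t)} = (1/7) · 1/((s/7)-5) = (1/7) · 7/(s-35) = 1/(s-35)

Final answer: 1/(s-35)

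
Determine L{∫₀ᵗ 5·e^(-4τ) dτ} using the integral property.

L{∫₀ᵗ f(τ)dτ} = F(s)/s with F(s) = 5/(s+4), so L{∫₀ᵗ 5·e^(-4τ) dτ} = 5/(s(s+4))

Final answer: 5/(s(s+4))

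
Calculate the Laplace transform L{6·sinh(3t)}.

L{sinh(ωt)} = ω/(s² - ω²), so L{sinh(3t)} = 3/(s² - 9). Then L{6·sinh(3t)} = 6·3/(s² - 9) = 18/(s² - 9)

Final answer: 18/(s² - 9)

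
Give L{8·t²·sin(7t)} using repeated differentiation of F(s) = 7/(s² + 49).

F(s) = 7/(s² + 49). F'(s) = -14s/(s² + 49)². F''(s) = -14(49 - 3s²)/(s² + 49)³ = (42s² - 686)/(s² + 49)³. So L{t²·sin(7t)} = (-1)² F''(s) = (42s² - 686)/(s² + 49)³. Then L{8·t²·sin(7t)} = 8·(42s² - 686)/(s² + 49)³ = (336s² - 5488)/(s² + 49)³

Final answer: (336s² - 5488)/(s² + 49)³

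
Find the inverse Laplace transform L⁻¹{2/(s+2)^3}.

L⁻¹{n!/(s-a)^(n+1)} = t^n·e^(at), so L⁻¹{2/(s+2)^3} = t^2·e^(-2t)

Final answer: t^2·e^(-2t)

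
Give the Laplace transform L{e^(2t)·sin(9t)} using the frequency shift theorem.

Frequency shift: L{e^(at)f(t)} = F(s-a). L{e^(2t)·sin(9t)} = 9/((s-2)² + 81)

Final answer: 9/((s-2)² + 81)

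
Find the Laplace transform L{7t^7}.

L{7t^7} = 7 · L{t^7} = 7 · 5040/s^8 = 35280/s^8

Final answer: 35280/s^8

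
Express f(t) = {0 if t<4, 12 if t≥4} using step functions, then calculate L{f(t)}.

f(t) = 12·u(t-4). L{u(t-4)} = e^(-4s)/s, so L{f(t)} = 12·e^(-4s)/s

Final answer: 12·e^(-4s)/s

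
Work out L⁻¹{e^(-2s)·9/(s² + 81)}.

L⁻¹{9/(s² + 81)} = sin(9t). By the time shift theorem, L⁻¹{e^(-as)F(s)} = u(t-a)f(t-a) with a=2, so L⁻¹{e^(-2s)·9/(s² + 81)} = u(t-2)·sin(9(t-2))

Final answer: u(t-2)·sin(9(t-2))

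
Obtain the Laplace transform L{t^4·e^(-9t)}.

L{t^n·e^(at)} = n!/(s-a)^(n+1), so L{t^4·e^(-9t)} = 24/(s+9)^5

Final answer: 24/(s+9)^5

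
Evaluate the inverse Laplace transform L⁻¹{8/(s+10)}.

L⁻¹{1/(s-a)} = e^(at), so L⁻¹{1/(s+10)} = e^(-10t), and L⁻¹{8/(s+10)} = 8·e^(-10t)

Final answer: 8·e^(-10t)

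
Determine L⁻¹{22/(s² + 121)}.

This is the form c·a/(s² + a²) with a = 11, c = 2. L⁻¹ = 2·sin(11t)

Final answer: 2·sin(11t)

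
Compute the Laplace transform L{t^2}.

L{t^n} = n!/s^(n+1), so L{t^2} = 2/s^3

Final answer: 2/s^3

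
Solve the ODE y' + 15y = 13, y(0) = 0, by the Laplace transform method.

sY + 15Y = 13/s. Y = 13/(s(s+15)). Partial fractions: Y = 13/15/s - 13/15/(s+15)

Final answer: y(t) = 13/15(1 - e^(-15t))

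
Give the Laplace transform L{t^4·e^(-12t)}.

L{t^n·e^(at)} = n!/(s-a)^(n+1), so L{t^4·e^(-12t)} = 24/(s+12)^5

Final answer: 24/(s+12)^5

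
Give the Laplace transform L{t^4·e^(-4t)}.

L{t^n·e^(at)} = n!/(s-a)^(n+1), so L{t^4·e^(-4t)} = 24/(s+4)^5

Final answer: 24/(s+4)^5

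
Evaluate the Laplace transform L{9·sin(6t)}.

L{sin(ωt)} = ω/(s² + ω²), so L{sin(6t)} = 6/(s² + 36). Then L{9·sin(6t)} = 9·6/(s² + 36) = 54/(s² + 36)

Final answer: 54/(s² + 36)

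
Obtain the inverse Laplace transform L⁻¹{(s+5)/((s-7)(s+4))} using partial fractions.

Using partial fractions, f(t) = (12e^(7t) - e^(-4t))/11

Final answer: (12e^(7t) - e^(-4t))/11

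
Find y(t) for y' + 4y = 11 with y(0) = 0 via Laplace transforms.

sY + 4Y = 11/s. Y = 11/(s(s+4)). Partial fractions: Y = 11/4/s - 11/4/(s+4)

Final answer: y(t) = 11/4(1 - e^(-4t))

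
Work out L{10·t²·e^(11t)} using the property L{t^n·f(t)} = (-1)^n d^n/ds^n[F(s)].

L{e^(11t)} = 1/(s-11). d/ds[1/(s-11)] = -1/(s-11)². d²/ds²[1/(s-11)] = 2/(s-11)³. So L{t²·e^(11t)} = (-1)² · 2/(s-11)³ = 2/(s-11)³. Then L{10·t²·e^(11t)} = 10·2/(s-11)³ = 20/(s-11)³

Final answer: 20/(s-11)³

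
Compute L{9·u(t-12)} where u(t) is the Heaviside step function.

L{u(t-a)} = e^(-as)/s. Here a=12, so L{u(t-12)} = e^(-12s)/s, and L{9·u(t-12)} = 9·e^(-12s)/s

Final answer: 9·e^(-12s)/s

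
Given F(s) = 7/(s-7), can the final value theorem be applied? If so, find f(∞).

sF(s) = 7s/(s-7) has a pole at s = 7 in the right half-plane. Theorem does NOT apply (unstable system; f(t) = 7·e^(7t) grows without bound).

Final answer: Not applicable (unstable)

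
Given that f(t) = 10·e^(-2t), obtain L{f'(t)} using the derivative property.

f(0) = 10, F(s) = 10/(s+2). L{f'(t)} = s·F(s) - f(0) = 10s/(s+2) - 10 = (10s - 10(s+2))/(s+2) = -20/(s+2)

Final answer: -20/(s+2)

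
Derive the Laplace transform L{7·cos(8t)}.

L{cos(ωt)} = s/(s² + ω²), so L{cos(8t)} = s/(s² + 64). Then L{7·cos(8t)} = 7·s/(s² + 64) = 7s/(s² + 64)

Final answer: 7s/(s² + 64)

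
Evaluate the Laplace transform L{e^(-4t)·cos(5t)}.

L{e^(at)·cos(ωt)} = (s-a)/((s-a)² + ω²), so L{e^(-4t)·cos(5t)} = (s+4)/((s+4)² + 25)

Final answer: (s+4)/((s+4)² + 25)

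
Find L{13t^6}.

L{t^n} = n!/s^(n+1). So L{13t^6} = 13·6!/s^7 = 9360/s^7

Final answer: 9360/s^7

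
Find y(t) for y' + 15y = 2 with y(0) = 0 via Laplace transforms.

sY + 15Y = 2/s. Y = 2/(s(s+15)). Partial fractions: Y = 2/15/s - 2/15/(s+15)

Final answer: y(t) = 2/15(1 - e^(-15t))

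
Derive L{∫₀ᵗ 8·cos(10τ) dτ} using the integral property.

L{∫₀ᵗ f(τ)dτ} = F(s)/s with F(s) = 8s/(s² + 100), so the result is (8s/(s² + 100))/s = 8/(s² + 100)

Final answer: 8/(s² + 100)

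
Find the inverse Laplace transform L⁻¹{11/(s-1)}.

L⁻¹{1/(s-a)} = e^(at), so L⁻¹{1/(s-1)} = e^t, and L⁻¹{11/(s-1)} = 11·e^t

Final answer: 11·e^t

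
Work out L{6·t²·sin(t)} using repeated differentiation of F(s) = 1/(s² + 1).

F(s) = 1/(s² + 1). F'(s) = -2s/(s² + 1)². F''(s) = -2(1 - 3s²)/(s² + 1)³ = (6s² - 2)/(s² + 1)³. So L{t²·sin(t)} = (-1)² F''(s) = (6s² - 2)/(s² + 1)³. Then L{6·t²·sin(t)} = 6·(6s² - 2)/(s² + 1)³ = (36s² - 12)/(s² + 1)³

Final answer: (36s² - 12)/(s² + 1)³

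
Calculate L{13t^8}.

L{t^n} = n!/s^(n+1). So L{13t^8} = 13·8!/s^9 = 524160/s^9

Final answer: 524160/s^9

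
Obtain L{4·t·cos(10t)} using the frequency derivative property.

L{cos(10t)} = s/(s² + 100). Derivative: d/ds[s/(s² + 100)] = [(s² + 100) - s·2s]/(s² + 100)² = (100 - s²)/(s² + 100)². So L{t·cos(10t)} = -F'(s) = (s² - 100)/(s² + 100)². Then L{4·t·cos(10t)} = 4·(s² - 100)/(s² + 100)²

Final answer: 4·(s² - 100)/(s² + 100)²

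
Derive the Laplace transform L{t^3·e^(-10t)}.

L{t^n·e^(at)} = n!/(s-a)^(n+1), so L{t^3·e^(-10t)} = 6/(s+10)^4

Final answer: 6/(s+10)^4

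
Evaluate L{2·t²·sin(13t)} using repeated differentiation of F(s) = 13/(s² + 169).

F(s) = 13/(s² + 169). F'(s) = -26s/(s² + 169)². F''(s) = -26(169 - 3s²)/(s² + 169)³ = (78s² - 4394)/(s² + 169)³. So L{t²·sin(13t)} = (-1)² F''(s) = (78s² - 4394)/(s² + 169)³. Then L{2·t²·sin(13t)} = 2·(78s² - 4394)/(s² + 169)³ = (156s² - 8788)/(s² + 169)³

Final answer: (156s² - 8788)/(s² + 169)³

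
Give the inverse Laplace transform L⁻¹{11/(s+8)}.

L⁻¹{1/(s-a)} = e^(at), so L⁻¹{1/(s+8)} = e^(-8t), and L⁻¹{11/(s+8)} = 11·e^(-8t)

Final answer: 11·e^(-8t)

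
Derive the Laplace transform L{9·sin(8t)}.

L{sin(ωt)} = ω/(s² + ω²), so L{sin(8t)} = 8/(s² + 64). Then L{9·sin(8t)} = 9·8/(s² + 64) = 72/(s² + 64)

Final answer: 72/(s² + 64)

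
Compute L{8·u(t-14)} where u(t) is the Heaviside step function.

L{u(t-a)} = e^(-as)/s. Here a=14, so L{u(t-14)} = e^(-14s)/s, and L{8·u(t-14)} = 8·e^(-14s)/s

Final answer: 8·e^(-14s)/s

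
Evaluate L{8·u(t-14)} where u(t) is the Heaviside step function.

L{u(t-a)} = e^(-as)/s. Here a=14, so L{u(t-14)} = e^(-14s)/s, and L{8·u(t-14)} = 8·e^(-14s)/s

Final answer: 8·e^(-14s)/s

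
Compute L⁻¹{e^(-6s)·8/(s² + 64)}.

L⁻¹{8/(s² + 64)} = sin(8t). By the time shift theorem, L⁻¹{e^(-as)F(s)} = u(t-a)f(t-a) with a=6, so L⁻¹{e^(-6s)·8/(s² + 64)} = u(t-6)·sin(8(t-6))

Final answer: u(t-6)·sin(8(t-6))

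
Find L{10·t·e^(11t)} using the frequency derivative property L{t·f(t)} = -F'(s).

L{e^(11t)} = 1/(s-11). By frequency derivative: L{t·e^(11t)} = -d/ds[1/(s-11)] = -(-1)/(s-11)² = 1/(s-11)². Then L{10·t·e^(11t)} = 10·1/(s-11)² = 10/(s-11)²

Final answer: 10/(s-11)²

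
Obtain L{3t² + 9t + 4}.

L{3t² + 9t + 4} = 3·2/s³ + 9/s² + 4/s = 6/s³ + 9/s² + 4/s

Final answer: 6/s³ + 9/s² + 4/s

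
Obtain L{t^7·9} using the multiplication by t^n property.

L{9} = 9/s. d^1/ds^1[1/s] = -1/s². d^2/ds^2[1/s] = 2/s^3. d^3/ds^3[1/s] = -6/s^4. d^4/ds^4[1/s] = 24/s^5. d^5/ds^5[1/s] = -120/s^6. d^6/ds^6[1/s] = 720/s^7. d^7/ds^7[1/s] = -5040/s^8. So L{t^7} = (-1)^{7}·-5040/s^8 = 5040/s^8. Then L{t^7·9} = 9·5040/s^8 = 45360/s^8

Final answer: 45360/s^8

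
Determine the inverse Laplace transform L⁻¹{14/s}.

L⁻¹{c/s} = c, so L⁻¹{14/s} = 14

Final answer: 14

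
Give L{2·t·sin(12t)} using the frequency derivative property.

L{sin(12t)} = 12/(s² + 144). By L{t·f(t)} = -F'(s): -d/ds[12/(s² + 144)] = -(12)·(-2s)/(s² + 144)² = 24s/(s² + 144)². Then L{2·t·sin(12t)} = 2·24s/(s² + 144)² = 48s/(s² + 144)²

Final answer: 48s/(s² + 144)²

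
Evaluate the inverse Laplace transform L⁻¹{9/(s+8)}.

L⁻¹{1/(s-a)} = e^(at), so L⁻¹{1/(s+8)} = e^(-8t), and L⁻¹{9/(s+8)} = 9·e^(-8t)

Final answer: 9·e^(-8t)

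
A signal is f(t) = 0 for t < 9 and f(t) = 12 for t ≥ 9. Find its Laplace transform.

f(t) = 12·u(t-9). L{u(t-9)} = e^(-9s)/s, so L{f(t)} = 12·e^(-9s)/s

Final answer: 12·e^(-9s)/s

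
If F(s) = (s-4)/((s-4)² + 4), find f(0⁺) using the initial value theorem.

f(0⁺) = lim_{s→∞} sF(s) = lim_{s→∞} s(s-4)/((s-4)² + 4) = 1

Final answer: 1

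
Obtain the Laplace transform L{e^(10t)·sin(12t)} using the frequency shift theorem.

Frequency shift: L{e^(at)f(t)} = F(s-a). L{e^(10t)·sin(12t)} = 12/((s-10)² + 144)

Final answer: 12/((s-10)² + 144)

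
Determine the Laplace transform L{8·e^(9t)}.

L{e^(at)} = 1/(s-a), so L{e^(9t)} = 1/(s-9). Then L{8·e^(9t)} = 8/(s-9)

Final answer: 8/(s-9)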